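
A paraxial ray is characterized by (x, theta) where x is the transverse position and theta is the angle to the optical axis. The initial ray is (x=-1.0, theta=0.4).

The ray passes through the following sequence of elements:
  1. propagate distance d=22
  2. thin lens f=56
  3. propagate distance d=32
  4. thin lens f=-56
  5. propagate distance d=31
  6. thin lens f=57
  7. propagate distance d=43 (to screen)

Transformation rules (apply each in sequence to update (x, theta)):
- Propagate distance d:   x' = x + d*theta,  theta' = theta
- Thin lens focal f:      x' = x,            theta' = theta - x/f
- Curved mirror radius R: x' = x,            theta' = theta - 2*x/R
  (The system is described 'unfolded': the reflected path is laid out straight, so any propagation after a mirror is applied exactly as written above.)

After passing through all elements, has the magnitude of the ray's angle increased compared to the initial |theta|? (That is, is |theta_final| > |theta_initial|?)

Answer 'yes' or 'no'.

Answer: no

Derivation:
Initial: x=-1.0000 theta=0.4000
After 1 (propagate distance d=22): x=7.8000 theta=0.4000
After 2 (thin lens f=56): x=7.8000 theta=73/280 (≈0.2607)
After 3 (propagate distance d=32): x=113/7 (≈16.1429) theta=73/280 (≈0.2607)
After 4 (thin lens f=-56): x=113/7 (≈16.1429) theta=269/490 (≈0.5490)
After 5 (propagate distance d=31): x=16249/490 (≈33.1612) theta=269/490 (≈0.5490)
After 6 (thin lens f=57): x=16249/490 (≈33.1612) theta=-458/13965 (≈-0.0328)
After 7 (propagate distance d=43 (to screen)): x=177361/5586 (≈31.7510) theta=-458/13965 (≈-0.0328)
|theta_initial|=0.4000 |theta_final|=458/13965 (≈0.0328) -> not increased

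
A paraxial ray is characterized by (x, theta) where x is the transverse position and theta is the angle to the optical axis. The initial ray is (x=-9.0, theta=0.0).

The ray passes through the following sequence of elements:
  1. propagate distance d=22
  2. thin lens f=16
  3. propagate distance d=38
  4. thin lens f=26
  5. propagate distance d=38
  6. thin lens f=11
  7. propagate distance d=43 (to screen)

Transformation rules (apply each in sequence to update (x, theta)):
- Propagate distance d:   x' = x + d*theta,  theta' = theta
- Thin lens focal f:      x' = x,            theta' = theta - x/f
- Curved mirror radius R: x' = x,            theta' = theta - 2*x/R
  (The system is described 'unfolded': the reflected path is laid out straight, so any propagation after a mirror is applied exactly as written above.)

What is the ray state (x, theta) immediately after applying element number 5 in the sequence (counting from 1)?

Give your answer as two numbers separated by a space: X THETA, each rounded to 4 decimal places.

Initial: x=-9.0000 theta=0.0000
After 1 (propagate distance d=22): x=-9.0000 theta=0.0000
After 2 (thin lens f=16): x=-9.0000 theta=0.5625
After 3 (propagate distance d=38): x=12.3750 theta=0.5625
After 4 (thin lens f=26): x=12.3750 theta=9/104 (≈0.0865)
After 5 (propagate distance d=38): x=1629/104 (≈15.6635) theta=9/104 (≈0.0865)
Rounded to 4 decimal places: x = 15.6635, theta = 0.0865

Answer: 15.6635 0.0865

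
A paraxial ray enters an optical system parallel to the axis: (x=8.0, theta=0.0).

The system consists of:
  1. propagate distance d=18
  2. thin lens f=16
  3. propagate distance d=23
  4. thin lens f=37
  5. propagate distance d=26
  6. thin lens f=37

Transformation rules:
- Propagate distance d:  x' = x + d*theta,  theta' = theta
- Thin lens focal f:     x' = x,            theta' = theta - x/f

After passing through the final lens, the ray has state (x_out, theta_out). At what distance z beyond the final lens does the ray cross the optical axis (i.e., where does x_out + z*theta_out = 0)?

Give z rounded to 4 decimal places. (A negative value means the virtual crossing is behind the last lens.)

Initial: x=8.0000 theta=0.0000
After 1 (propagate distance d=18): x=8.0000 theta=0.0000
After 2 (thin lens f=16): x=8.0000 theta=-0.5000
After 3 (propagate distance d=23): x=-3.5000 theta=-0.5000
After 4 (thin lens f=37): x=-3.5000 theta=-15/37 (≈-0.4054)
After 5 (propagate distance d=26): x=-1039/74 (≈-14.0405) theta=-15/37 (≈-0.4054)
After 6 (thin lens f=37): x=-1039/74 (≈-14.0405) theta=-71/2738 (≈-0.0259)
z_focus = -x_out/theta_out = -(-1039/74)/(-71/2738) = -38443/71 ≈ -541.4507
Rounded to 4 decimal places: z = -541.4507

Answer: -541.4507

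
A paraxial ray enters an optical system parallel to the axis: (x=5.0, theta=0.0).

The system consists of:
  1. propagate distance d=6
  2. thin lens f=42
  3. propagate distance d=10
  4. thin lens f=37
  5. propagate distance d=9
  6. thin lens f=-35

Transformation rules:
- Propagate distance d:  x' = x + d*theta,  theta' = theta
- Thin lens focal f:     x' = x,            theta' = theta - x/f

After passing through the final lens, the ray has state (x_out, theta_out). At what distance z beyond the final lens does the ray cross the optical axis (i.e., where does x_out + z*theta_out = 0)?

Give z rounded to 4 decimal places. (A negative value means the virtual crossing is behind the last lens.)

Initial: x=5.0000 theta=0.0000
After 1 (propagate distance d=6): x=5.0000 theta=0.0000
After 2 (thin lens f=42): x=5.0000 theta=-5/42 (≈-0.1190)
After 3 (propagate distance d=10): x=80/21 (≈3.8095) theta=-5/42 (≈-0.1190)
After 4 (thin lens f=37): x=80/21 (≈3.8095) theta=-115/518 (≈-0.2220)
After 5 (propagate distance d=9): x=2815/1554 (≈1.8115) theta=-115/518 (≈-0.2220)
After 6 (thin lens f=-35): x=2815/1554 (≈1.8115) theta=-926/5439 (≈-0.1703)
z_focus = -x_out/theta_out = -(2815/1554)/(-926/5439) = 19705/1852 ≈ 10.6398
Rounded to 4 decimal places: z = 10.6398

Answer: 10.6398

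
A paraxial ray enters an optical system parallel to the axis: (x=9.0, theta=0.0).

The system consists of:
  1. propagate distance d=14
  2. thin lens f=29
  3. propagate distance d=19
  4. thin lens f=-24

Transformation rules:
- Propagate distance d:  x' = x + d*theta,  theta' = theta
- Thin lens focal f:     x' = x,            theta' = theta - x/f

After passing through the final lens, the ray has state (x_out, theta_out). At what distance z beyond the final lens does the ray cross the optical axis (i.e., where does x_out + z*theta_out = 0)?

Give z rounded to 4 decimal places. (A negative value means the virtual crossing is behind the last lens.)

Initial: x=9.0000 theta=0.0000
After 1 (propagate distance d=14): x=9.0000 theta=0.0000
After 2 (thin lens f=29): x=9.0000 theta=-9/29 (≈-0.3103)
After 3 (propagate distance d=19): x=90/29 (≈3.1034) theta=-9/29 (≈-0.3103)
After 4 (thin lens f=-24): x=90/29 (≈3.1034) theta=-21/116 (≈-0.1810)
z_focus = -x_out/theta_out = -(90/29)/(-21/116) = 120/7 ≈ 17.1429
Rounded to 4 decimal places: z = 17.1429

Answer: 17.1429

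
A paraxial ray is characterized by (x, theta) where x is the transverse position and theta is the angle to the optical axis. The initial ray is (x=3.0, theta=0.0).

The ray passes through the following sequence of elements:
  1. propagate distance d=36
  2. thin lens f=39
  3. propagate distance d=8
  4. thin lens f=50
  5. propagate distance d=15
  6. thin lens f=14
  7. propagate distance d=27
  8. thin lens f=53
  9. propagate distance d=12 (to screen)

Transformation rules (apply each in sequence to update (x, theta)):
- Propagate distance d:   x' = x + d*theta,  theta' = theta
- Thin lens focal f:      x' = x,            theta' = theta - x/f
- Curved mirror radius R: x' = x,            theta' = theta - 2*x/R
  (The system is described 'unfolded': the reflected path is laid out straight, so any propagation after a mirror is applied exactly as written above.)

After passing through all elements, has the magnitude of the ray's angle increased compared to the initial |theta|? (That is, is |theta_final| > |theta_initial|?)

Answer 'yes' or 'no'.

Answer: yes

Derivation:
Initial: x=3.0000 theta=0.0000
After 1 (propagate distance d=36): x=3.0000 theta=0.0000
After 2 (thin lens f=39): x=3.0000 theta=-1/13 (≈-0.0769)
After 3 (propagate distance d=8): x=31/13 (≈2.3846) theta=-1/13 (≈-0.0769)
After 4 (thin lens f=50): x=31/13 (≈2.3846) theta=-81/650 (≈-0.1246)
After 5 (propagate distance d=15): x=67/130 (≈0.5154) theta=-81/650 (≈-0.1246)
After 6 (thin lens f=14): x=67/130 (≈0.5154) theta=-113/700 (≈-0.1614)
After 7 (propagate distance d=27): x=-34973/9100 (≈-3.8432) theta=-113/700 (≈-0.1614)
After 8 (thin lens f=53): x=-34973/9100 (≈-3.8432) theta=-10721/120575 (≈-0.0889)
After 9 (propagate distance d=12 (to screen)): x=-338311/68900 (≈-4.9102) theta=-10721/120575 (≈-0.0889)
|theta_initial|=0.0000 |theta_final|=10721/120575 (≈0.0889) -> increased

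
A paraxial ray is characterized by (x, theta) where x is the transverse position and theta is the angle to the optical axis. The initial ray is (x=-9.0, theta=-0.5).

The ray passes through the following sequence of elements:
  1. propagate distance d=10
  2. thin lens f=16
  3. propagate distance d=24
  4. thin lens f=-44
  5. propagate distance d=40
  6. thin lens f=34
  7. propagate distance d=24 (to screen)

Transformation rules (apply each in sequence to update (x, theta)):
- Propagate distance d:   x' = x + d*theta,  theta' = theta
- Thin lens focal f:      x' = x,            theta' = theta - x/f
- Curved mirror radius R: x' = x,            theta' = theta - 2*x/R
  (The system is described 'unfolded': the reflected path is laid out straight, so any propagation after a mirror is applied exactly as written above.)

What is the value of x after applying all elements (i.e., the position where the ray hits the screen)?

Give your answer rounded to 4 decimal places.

Answer: 7.8770

Derivation:
Initial: x=-9.0000 theta=-0.5000
After 1 (propagate distance d=10): x=-14.0000 theta=-0.5000
After 2 (thin lens f=16): x=-14.0000 theta=0.3750
After 3 (propagate distance d=24): x=-5.0000 theta=0.3750
After 4 (thin lens f=-44): x=-5.0000 theta=23/88 (≈0.2614)
After 5 (propagate distance d=40): x=60/11 (≈5.4545) theta=23/88 (≈0.2614)
After 6 (thin lens f=34): x=60/11 (≈5.4545) theta=151/1496 (≈0.1009)
After 7 (propagate distance d=24 (to screen)): x=1473/187 (≈7.8770) theta=151/1496 (≈0.1009)
Rounded to 4 decimal places: x = 7.8770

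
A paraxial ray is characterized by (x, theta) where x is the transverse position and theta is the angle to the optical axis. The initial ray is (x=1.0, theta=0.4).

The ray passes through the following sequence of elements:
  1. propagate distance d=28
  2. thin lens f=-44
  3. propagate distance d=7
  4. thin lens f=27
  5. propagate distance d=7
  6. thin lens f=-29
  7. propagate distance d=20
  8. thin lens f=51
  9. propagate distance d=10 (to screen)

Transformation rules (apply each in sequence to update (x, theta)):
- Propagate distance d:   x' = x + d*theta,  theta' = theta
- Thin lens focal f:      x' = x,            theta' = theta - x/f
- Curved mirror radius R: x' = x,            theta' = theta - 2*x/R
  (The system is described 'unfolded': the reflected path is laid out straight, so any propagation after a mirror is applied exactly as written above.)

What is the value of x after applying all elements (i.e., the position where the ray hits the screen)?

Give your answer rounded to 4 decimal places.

Answer: 30.7470

Derivation:
Initial: x=1.0000 theta=0.4000
After 1 (propagate distance d=28): x=12.2000 theta=0.4000
After 2 (thin lens f=-44): x=12.2000 theta=149/220 (≈0.6773)
After 3 (propagate distance d=7): x=3727/220 (≈16.9409) theta=149/220 (≈0.6773)
After 4 (thin lens f=27): x=3727/220 (≈16.9409) theta=74/1485 (≈0.0498)
After 5 (propagate distance d=7): x=102701/5940 (≈17.2897) theta=74/1485 (≈0.0498)
After 6 (thin lens f=-29): x=102701/5940 (≈17.2897) theta=2473/3828 (≈0.6460)
After 7 (propagate distance d=20): x=5204029/172260 (≈30.2103) theta=2473/3828 (≈0.6460)
After 8 (thin lens f=51): x=5204029/172260 (≈30.2103) theta=235753/4392630 (≈0.0537)
After 9 (propagate distance d=10 (to screen)): x=270120539/8785260 (≈30.7470) theta=235753/4392630 (≈0.0537)
Rounded to 4 decimal places: x = 30.7470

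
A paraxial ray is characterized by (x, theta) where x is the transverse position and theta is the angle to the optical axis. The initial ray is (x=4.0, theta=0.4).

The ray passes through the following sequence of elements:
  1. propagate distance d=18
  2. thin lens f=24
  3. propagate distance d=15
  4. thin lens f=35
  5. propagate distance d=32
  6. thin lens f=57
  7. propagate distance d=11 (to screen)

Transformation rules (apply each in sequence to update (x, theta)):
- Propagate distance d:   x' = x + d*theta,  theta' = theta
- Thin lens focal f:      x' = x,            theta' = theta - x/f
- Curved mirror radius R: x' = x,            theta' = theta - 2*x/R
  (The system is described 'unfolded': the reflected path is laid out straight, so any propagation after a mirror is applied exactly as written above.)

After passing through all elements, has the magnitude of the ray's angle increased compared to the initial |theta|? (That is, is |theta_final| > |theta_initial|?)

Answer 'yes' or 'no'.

Answer: no

Derivation:
Initial: x=4.0000 theta=0.4000
After 1 (propagate distance d=18): x=11.2000 theta=0.4000
After 2 (thin lens f=24): x=11.2000 theta=-1/15 (≈-0.0667)
After 3 (propagate distance d=15): x=10.2000 theta=-1/15 (≈-0.0667)
After 4 (thin lens f=35): x=10.2000 theta=-188/525 (≈-0.3581)
After 5 (propagate distance d=32): x=-661/525 (≈-1.2590) theta=-188/525 (≈-0.3581)
After 6 (thin lens f=57): x=-661/525 (≈-1.2590) theta=-2011/5985 (≈-0.3360)
After 7 (propagate distance d=11 (to screen)): x=-148282/29925 (≈-4.9551) theta=-2011/5985 (≈-0.3360)
|theta_initial|=0.4000 |theta_final|=2011/5985 (≈0.3360) -> not increased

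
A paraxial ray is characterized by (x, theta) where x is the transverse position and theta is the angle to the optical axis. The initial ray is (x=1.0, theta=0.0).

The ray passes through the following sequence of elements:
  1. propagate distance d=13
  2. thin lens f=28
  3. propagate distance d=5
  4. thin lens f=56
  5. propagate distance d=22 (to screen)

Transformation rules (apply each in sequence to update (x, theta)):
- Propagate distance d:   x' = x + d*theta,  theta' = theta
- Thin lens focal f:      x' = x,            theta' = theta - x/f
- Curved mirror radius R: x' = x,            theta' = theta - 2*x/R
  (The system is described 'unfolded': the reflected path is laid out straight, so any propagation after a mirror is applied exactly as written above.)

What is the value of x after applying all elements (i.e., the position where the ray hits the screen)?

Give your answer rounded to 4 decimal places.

Initial: x=1.0000 theta=0.0000
After 1 (propagate distance d=13): x=1.0000 theta=0.0000
After 2 (thin lens f=28): x=1.0000 theta=-1/28 (≈-0.0357)
After 3 (propagate distance d=5): x=23/28 (≈0.8214) theta=-1/28 (≈-0.0357)
After 4 (thin lens f=56): x=23/28 (≈0.8214) theta=-79/1568 (≈-0.0504)
After 5 (propagate distance d=22 (to screen)): x=-225/784 (≈-0.2870) theta=-79/1568 (≈-0.0504)
Rounded to 4 decimal places: x = -0.2870

Answer: -0.2870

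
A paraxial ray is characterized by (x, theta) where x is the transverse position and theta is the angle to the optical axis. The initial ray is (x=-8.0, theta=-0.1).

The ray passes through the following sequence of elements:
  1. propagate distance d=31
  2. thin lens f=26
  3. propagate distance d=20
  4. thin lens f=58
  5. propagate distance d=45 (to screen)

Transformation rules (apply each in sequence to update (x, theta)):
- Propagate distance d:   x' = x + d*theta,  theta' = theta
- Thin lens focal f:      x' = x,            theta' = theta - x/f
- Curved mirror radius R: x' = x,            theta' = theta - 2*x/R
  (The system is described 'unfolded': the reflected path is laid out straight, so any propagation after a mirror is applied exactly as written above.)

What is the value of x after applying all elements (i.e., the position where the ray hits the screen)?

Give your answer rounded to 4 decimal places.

Initial: x=-8.0000 theta=-0.1000
After 1 (propagate distance d=31): x=-11.1000 theta=-0.1000
After 2 (thin lens f=26): x=-11.1000 theta=17/52 (≈0.3269)
After 3 (propagate distance d=20): x=-593/130 (≈-4.5615) theta=17/52 (≈0.3269)
After 4 (thin lens f=58): x=-593/130 (≈-4.5615) theta=1529/3770 (≈0.4056)
After 5 (propagate distance d=45 (to screen)): x=25804/1885 (≈13.6891) theta=1529/3770 (≈0.4056)
Rounded to 4 decimal places: x = 13.6891

Answer: 13.6891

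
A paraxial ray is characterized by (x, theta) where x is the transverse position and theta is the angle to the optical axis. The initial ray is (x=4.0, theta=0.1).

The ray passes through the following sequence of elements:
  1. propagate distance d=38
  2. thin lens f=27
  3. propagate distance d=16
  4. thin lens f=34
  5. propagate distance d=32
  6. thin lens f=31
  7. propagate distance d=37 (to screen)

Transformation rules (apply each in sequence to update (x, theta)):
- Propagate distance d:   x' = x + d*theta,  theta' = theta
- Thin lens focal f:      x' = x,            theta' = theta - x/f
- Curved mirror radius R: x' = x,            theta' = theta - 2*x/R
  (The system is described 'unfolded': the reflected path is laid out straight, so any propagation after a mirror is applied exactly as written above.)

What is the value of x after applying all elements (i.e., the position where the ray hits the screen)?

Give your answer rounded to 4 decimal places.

Initial: x=4.0000 theta=0.1000
After 1 (propagate distance d=38): x=7.8000 theta=0.1000
After 2 (thin lens f=27): x=7.8000 theta=-17/90 (≈-0.1889)
After 3 (propagate distance d=16): x=43/9 (≈4.7778) theta=-17/90 (≈-0.1889)
After 4 (thin lens f=34): x=43/9 (≈4.7778) theta=-28/85 (≈-0.3294)
After 5 (propagate distance d=32): x=-4409/765 (≈-5.7634) theta=-28/85 (≈-0.3294)
After 6 (thin lens f=31): x=-4409/765 (≈-5.7634) theta=-3403/23715 (≈-0.1435)
After 7 (propagate distance d=37 (to screen)): x=-17506/1581 (≈-11.0727) theta=-3403/23715 (≈-0.1435)
Rounded to 4 decimal places: x = -11.0727

Answer: -11.0727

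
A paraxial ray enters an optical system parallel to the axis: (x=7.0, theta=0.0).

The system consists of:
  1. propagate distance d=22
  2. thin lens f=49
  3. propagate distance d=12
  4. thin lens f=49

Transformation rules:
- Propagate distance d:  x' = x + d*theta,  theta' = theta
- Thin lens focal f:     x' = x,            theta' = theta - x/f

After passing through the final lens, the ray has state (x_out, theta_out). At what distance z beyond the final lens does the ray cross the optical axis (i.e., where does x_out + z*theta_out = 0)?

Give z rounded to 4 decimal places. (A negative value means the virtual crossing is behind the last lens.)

Answer: 21.0814

Derivation:
Initial: x=7.0000 theta=0.0000
After 1 (propagate distance d=22): x=7.0000 theta=0.0000
After 2 (thin lens f=49): x=7.0000 theta=-1/7 (≈-0.1429)
After 3 (propagate distance d=12): x=37/7 (≈5.2857) theta=-1/7 (≈-0.1429)
After 4 (thin lens f=49): x=37/7 (≈5.2857) theta=-86/343 (≈-0.2507)
z_focus = -x_out/theta_out = -(37/7)/(-86/343) = 1813/86 ≈ 21.0814
Rounded to 4 decimal places: z = 21.0814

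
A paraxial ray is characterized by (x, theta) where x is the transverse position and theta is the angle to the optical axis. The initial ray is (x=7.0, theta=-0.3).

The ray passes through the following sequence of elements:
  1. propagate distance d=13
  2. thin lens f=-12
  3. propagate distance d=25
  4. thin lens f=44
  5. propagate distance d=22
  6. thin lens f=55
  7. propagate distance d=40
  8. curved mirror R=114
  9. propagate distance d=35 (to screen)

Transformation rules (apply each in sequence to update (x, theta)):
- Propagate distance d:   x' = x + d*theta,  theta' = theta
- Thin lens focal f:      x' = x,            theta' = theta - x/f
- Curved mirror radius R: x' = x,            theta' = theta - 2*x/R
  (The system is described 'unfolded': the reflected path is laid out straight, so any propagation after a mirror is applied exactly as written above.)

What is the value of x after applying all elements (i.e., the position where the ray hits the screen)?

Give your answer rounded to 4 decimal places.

Answer: -4.5209

Derivation:
Initial: x=7.0000 theta=-0.3000
After 1 (propagate distance d=13): x=3.1000 theta=-0.3000
After 2 (thin lens f=-12): x=3.1000 theta=-1/24 (≈-0.0417)
After 3 (propagate distance d=25): x=247/120 (≈2.0583) theta=-1/24 (≈-0.0417)
After 4 (thin lens f=44): x=247/120 (≈2.0583) theta=-467/5280 (≈-0.0884)
After 5 (propagate distance d=22): x=0.1125 theta=-467/5280 (≈-0.0884)
After 6 (thin lens f=55): x=0.1125 theta=-2389/26400 (≈-0.0905)
After 7 (propagate distance d=40): x=-9259/2640 (≈-3.5072) theta=-2389/26400 (≈-0.0905)
After 8 (curved mirror R=114): x=-9259/2640 (≈-3.5072) theta=-43583/1504800 (≈-0.0290)
After 9 (propagate distance d=35 (to screen)): x=-1360607/300960 (≈-4.5209) theta=-43583/1504800 (≈-0.0290)
Rounded to 4 decimal places: x = -4.5209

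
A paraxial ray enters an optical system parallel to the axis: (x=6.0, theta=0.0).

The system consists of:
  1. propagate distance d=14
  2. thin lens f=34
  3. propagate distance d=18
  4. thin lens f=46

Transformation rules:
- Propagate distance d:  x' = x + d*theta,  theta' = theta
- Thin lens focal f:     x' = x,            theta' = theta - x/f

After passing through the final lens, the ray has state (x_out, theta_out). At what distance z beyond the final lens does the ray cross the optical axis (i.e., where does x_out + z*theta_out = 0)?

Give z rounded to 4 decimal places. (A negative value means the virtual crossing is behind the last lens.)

Initial: x=6.0000 theta=0.0000
After 1 (propagate distance d=14): x=6.0000 theta=0.0000
After 2 (thin lens f=34): x=6.0000 theta=-3/17 (≈-0.1765)
After 3 (propagate distance d=18): x=48/17 (≈2.8235) theta=-3/17 (≈-0.1765)
After 4 (thin lens f=46): x=48/17 (≈2.8235) theta=-93/391 (≈-0.2379)
z_focus = -x_out/theta_out = -(48/17)/(-93/391) = 368/31 ≈ 11.8710
Rounded to 4 decimal places: z = 11.8710

Answer: 11.8710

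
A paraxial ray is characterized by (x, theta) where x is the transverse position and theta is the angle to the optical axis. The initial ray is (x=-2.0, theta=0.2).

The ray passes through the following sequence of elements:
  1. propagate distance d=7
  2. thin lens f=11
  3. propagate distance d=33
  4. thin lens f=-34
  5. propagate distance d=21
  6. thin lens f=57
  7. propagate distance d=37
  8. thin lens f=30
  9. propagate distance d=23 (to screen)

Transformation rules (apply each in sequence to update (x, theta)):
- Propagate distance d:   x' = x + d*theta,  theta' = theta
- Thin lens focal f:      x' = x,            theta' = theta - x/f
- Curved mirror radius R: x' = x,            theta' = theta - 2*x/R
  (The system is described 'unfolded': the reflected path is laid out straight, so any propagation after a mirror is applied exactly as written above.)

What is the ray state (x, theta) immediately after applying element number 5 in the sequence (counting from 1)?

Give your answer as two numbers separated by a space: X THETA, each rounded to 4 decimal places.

Initial: x=-2.0000 theta=0.2000
After 1 (propagate distance d=7): x=-0.6000 theta=0.2000
After 2 (thin lens f=11): x=-0.6000 theta=14/55 (≈0.2545)
After 3 (propagate distance d=33): x=7.8000 theta=14/55 (≈0.2545)
After 4 (thin lens f=-34): x=7.8000 theta=181/374 (≈0.4840)
After 5 (propagate distance d=21): x=33591/1870 (≈17.9631) theta=181/374 (≈0.4840)
Rounded to 4 decimal places: x = 17.9631, theta = 0.4840

Answer: 17.9631 0.4840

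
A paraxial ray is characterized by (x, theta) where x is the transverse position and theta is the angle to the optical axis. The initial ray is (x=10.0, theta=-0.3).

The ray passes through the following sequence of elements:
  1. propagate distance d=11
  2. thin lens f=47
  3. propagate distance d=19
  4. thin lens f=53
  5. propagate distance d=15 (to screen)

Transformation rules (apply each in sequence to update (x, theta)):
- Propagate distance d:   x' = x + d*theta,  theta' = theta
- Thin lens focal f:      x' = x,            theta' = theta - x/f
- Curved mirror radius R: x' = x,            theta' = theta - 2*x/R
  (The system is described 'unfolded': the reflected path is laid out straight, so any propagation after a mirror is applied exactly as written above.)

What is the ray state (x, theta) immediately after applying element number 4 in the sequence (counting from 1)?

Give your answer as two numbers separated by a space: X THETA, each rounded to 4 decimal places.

Answer: -1.7085 -0.4103

Derivation:
Initial: x=10.0000 theta=-0.3000
After 1 (propagate distance d=11): x=6.7000 theta=-0.3000
After 2 (thin lens f=47): x=6.7000 theta=-104/235 (≈-0.4426)
After 3 (propagate distance d=19): x=-803/470 (≈-1.7085) theta=-104/235 (≈-0.4426)
After 4 (thin lens f=53): x=-803/470 (≈-1.7085) theta=-10221/24910 (≈-0.4103)
Rounded to 4 decimal places: x = -1.7085, theta = -0.4103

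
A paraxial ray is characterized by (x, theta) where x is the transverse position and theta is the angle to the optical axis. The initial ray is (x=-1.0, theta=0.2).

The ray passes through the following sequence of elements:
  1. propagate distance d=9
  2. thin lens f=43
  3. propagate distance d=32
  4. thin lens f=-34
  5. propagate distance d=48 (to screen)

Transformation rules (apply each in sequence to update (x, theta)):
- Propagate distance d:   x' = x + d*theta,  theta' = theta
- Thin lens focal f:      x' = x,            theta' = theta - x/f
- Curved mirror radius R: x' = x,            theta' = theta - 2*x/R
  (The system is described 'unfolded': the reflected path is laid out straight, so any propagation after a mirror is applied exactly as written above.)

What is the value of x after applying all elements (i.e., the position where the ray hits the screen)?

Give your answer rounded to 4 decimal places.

Initial: x=-1.0000 theta=0.2000
After 1 (propagate distance d=9): x=0.8000 theta=0.2000
After 2 (thin lens f=43): x=0.8000 theta=39/215 (≈0.1814)
After 3 (propagate distance d=32): x=284/43 (≈6.6047) theta=39/215 (≈0.1814)
After 4 (thin lens f=-34): x=284/43 (≈6.6047) theta=1373/3655 (≈0.3756)
After 5 (propagate distance d=48 (to screen)): x=90044/3655 (≈24.6358) theta=1373/3655 (≈0.3756)
Rounded to 4 decimal places: x = 24.6358

Answer: 24.6358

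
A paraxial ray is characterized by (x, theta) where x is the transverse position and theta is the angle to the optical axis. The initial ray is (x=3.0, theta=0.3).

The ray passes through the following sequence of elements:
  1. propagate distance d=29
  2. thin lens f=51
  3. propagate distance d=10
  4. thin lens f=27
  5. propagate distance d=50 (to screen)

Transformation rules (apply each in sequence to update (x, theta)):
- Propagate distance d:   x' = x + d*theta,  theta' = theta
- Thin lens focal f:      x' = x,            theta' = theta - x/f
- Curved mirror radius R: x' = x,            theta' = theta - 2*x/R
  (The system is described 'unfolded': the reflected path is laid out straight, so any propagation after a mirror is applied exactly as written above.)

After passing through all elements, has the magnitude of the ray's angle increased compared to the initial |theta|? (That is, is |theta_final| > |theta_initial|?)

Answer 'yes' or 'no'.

Answer: yes

Derivation:
Initial: x=3.0000 theta=0.3000
After 1 (propagate distance d=29): x=11.7000 theta=0.3000
After 2 (thin lens f=51): x=11.7000 theta=6/85 (≈0.0706)
After 3 (propagate distance d=10): x=2109/170 (≈12.4059) theta=6/85 (≈0.0706)
After 4 (thin lens f=27): x=2109/170 (≈12.4059) theta=-7/18 (≈-0.3889)
After 5 (propagate distance d=50 (to screen)): x=-10769/1530 (≈-7.0386) theta=-7/18 (≈-0.3889)
|theta_initial|=0.3000 |theta_final|=7/18 (≈0.3889) -> increased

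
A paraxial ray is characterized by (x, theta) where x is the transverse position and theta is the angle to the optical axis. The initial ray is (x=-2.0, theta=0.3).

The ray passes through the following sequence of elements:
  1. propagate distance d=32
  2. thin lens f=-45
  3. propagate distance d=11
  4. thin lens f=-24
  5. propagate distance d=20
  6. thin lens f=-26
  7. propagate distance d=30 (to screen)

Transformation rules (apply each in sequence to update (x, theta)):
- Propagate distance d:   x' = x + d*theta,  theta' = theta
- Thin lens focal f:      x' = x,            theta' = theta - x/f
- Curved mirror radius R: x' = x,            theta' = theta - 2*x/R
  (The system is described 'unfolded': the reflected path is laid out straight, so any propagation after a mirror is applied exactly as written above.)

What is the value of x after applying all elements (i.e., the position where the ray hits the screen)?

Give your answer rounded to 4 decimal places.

Answer: 100.5890

Derivation:
Initial: x=-2.0000 theta=0.3000
After 1 (propagate distance d=32): x=7.6000 theta=0.3000
After 2 (thin lens f=-45): x=7.6000 theta=211/450 (≈0.4689)
After 3 (propagate distance d=11): x=5741/450 (≈12.7578) theta=211/450 (≈0.4689)
After 4 (thin lens f=-24): x=5741/450 (≈12.7578) theta=2161/2160 (≈1.0005)
After 5 (propagate distance d=20): x=88471/2700 (≈32.7670) theta=2161/2160 (≈1.0005)
After 6 (thin lens f=-26): x=88471/2700 (≈32.7670) theta=317407/140400 (≈2.2607)
After 7 (propagate distance d=30 (to screen)): x=7061351/70200 (≈100.5890) theta=317407/140400 (≈2.2607)
Rounded to 4 decimal places: x = 100.5890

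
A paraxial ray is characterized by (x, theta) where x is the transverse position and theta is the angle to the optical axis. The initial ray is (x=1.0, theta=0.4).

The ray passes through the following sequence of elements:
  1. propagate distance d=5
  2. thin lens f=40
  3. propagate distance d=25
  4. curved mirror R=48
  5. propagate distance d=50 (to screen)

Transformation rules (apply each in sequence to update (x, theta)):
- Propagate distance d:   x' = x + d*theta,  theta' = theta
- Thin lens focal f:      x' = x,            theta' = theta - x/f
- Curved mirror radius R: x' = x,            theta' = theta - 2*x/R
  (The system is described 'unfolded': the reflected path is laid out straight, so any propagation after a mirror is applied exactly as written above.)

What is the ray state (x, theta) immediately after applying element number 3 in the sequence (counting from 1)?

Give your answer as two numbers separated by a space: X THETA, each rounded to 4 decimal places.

Initial: x=1.0000 theta=0.4000
After 1 (propagate distance d=5): x=3.0000 theta=0.4000
After 2 (thin lens f=40): x=3.0000 theta=0.3250
After 3 (propagate distance d=25): x=11.1250 theta=0.3250
Rounded to 4 decimal places: x = 11.1250, theta = 0.3250

Answer: 11.1250 0.3250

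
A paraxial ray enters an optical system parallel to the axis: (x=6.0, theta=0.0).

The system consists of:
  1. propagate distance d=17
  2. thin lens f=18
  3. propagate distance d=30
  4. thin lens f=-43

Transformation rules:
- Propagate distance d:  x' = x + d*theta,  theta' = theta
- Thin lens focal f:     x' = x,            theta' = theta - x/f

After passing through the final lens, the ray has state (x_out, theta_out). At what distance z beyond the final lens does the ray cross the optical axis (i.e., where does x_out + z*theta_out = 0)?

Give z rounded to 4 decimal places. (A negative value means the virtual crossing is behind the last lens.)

Answer: -9.3818

Derivation:
Initial: x=6.0000 theta=0.0000
After 1 (propagate distance d=17): x=6.0000 theta=0.0000
After 2 (thin lens f=18): x=6.0000 theta=-1/3 (≈-0.3333)
After 3 (propagate distance d=30): x=-4.0000 theta=-1/3 (≈-0.3333)
After 4 (thin lens f=-43): x=-4.0000 theta=-55/129 (≈-0.4264)
z_focus = -x_out/theta_out = -(-4.0000)/(-55/129) = -516/55 ≈ -9.3818
Rounded to 4 decimal places: z = -9.3818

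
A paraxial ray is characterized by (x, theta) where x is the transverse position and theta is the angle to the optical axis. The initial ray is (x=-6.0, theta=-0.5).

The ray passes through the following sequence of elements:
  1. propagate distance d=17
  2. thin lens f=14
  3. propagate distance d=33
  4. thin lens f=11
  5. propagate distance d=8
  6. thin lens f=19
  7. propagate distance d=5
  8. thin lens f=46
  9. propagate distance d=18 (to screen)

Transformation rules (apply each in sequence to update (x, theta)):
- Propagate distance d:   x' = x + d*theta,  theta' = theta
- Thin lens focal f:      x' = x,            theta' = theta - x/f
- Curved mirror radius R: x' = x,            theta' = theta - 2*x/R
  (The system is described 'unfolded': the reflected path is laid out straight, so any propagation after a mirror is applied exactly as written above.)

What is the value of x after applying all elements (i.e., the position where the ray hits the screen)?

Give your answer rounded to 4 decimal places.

Initial: x=-6.0000 theta=-0.5000
After 1 (propagate distance d=17): x=-14.5000 theta=-0.5000
After 2 (thin lens f=14): x=-14.5000 theta=15/28 (≈0.5357)
After 3 (propagate distance d=33): x=89/28 (≈3.1786) theta=15/28 (≈0.5357)
After 4 (thin lens f=11): x=89/28 (≈3.1786) theta=19/77 (≈0.2468)
After 5 (propagate distance d=8): x=1587/308 (≈5.1526) theta=19/77 (≈0.2468)
After 6 (thin lens f=19): x=1587/308 (≈5.1526) theta=-13/532 (≈-0.0244)
After 7 (propagate distance d=5): x=14719/2926 (≈5.0304) theta=-13/532 (≈-0.0244)
After 8 (thin lens f=46): x=14719/2926 (≈5.0304) theta=-4502/33649 (≈-0.1338)
After 9 (propagate distance d=18 (to screen)): x=176465/67298 (≈2.6221) theta=-4502/33649 (≈-0.1338)
Rounded to 4 decimal places: x = 2.6221

Answer: 2.6221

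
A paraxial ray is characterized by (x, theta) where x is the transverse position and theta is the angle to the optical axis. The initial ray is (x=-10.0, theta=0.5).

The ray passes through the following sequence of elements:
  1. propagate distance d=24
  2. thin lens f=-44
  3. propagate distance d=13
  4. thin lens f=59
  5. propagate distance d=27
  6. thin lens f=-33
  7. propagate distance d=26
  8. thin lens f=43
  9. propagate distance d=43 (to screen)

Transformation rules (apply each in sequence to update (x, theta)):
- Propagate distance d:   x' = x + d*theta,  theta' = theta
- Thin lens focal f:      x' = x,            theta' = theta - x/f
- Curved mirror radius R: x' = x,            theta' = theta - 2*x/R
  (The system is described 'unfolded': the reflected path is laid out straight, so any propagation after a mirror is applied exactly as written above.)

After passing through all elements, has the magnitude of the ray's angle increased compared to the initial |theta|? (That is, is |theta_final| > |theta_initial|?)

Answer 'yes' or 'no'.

Initial: x=-10.0000 theta=0.5000
After 1 (propagate distance d=24): x=2.0000 theta=0.5000
After 2 (thin lens f=-44): x=2.0000 theta=6/11 (≈0.5455)
After 3 (propagate distance d=13): x=100/11 (≈9.0909) theta=6/11 (≈0.5455)
After 4 (thin lens f=59): x=100/11 (≈9.0909) theta=254/649 (≈0.3914)
After 5 (propagate distance d=27): x=12758/649 (≈19.6579) theta=254/649 (≈0.3914)
After 6 (thin lens f=-33): x=12758/649 (≈19.6579) theta=21140/21417 (≈0.9871)
After 7 (propagate distance d=26): x=970654/21417 (≈45.3217) theta=21140/21417 (≈0.9871)
After 8 (thin lens f=43): x=970654/21417 (≈45.3217) theta=-61634/920931 (≈-0.0669)
After 9 (propagate distance d=43 (to screen)): x=909020/21417 (≈42.4439) theta=-61634/920931 (≈-0.0669)
|theta_initial|=0.5000 |theta_final|=61634/920931 (≈0.0669) -> not increased

Answer: no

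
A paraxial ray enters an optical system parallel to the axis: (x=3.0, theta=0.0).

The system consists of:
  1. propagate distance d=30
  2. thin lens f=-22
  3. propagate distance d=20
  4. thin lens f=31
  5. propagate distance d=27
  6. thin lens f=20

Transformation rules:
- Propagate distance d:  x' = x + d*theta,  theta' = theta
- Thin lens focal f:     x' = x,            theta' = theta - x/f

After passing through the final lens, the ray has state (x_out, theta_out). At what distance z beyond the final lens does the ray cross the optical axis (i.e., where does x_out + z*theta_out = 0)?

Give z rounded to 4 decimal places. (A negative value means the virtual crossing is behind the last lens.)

Answer: 16.4082

Derivation:
Initial: x=3.0000 theta=0.0000
After 1 (propagate distance d=30): x=3.0000 theta=0.0000
After 2 (thin lens f=-22): x=3.0000 theta=3/22 (≈0.1364)
After 3 (propagate distance d=20): x=63/11 (≈5.7273) theta=3/22 (≈0.1364)
After 4 (thin lens f=31): x=63/11 (≈5.7273) theta=-3/62 (≈-0.0484)
After 5 (propagate distance d=27): x=3015/682 (≈4.4208) theta=-3/62 (≈-0.0484)
After 6 (thin lens f=20): x=3015/682 (≈4.4208) theta=-735/2728 (≈-0.2694)
z_focus = -x_out/theta_out = -(3015/682)/(-735/2728) = 804/49 ≈ 16.4082
Rounded to 4 decimal places: z = 16.4082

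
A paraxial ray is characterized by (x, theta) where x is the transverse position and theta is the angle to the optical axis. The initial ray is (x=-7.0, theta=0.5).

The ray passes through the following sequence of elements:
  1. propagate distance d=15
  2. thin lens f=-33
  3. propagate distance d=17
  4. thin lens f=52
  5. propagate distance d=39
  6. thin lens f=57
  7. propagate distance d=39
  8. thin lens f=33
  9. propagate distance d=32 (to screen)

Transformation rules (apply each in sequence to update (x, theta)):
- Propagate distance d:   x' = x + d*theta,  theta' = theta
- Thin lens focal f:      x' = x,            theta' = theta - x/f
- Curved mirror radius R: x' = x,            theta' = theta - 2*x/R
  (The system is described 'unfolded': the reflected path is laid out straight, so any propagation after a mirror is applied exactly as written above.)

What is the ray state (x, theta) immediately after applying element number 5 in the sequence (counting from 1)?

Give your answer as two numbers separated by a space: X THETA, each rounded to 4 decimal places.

Answer: 22.4053 0.3371

Derivation:
Initial: x=-7.0000 theta=0.5000
After 1 (propagate distance d=15): x=0.5000 theta=0.5000
After 2 (thin lens f=-33): x=0.5000 theta=17/33 (≈0.5152)
After 3 (propagate distance d=17): x=611/66 (≈9.2576) theta=17/33 (≈0.5152)
After 4 (thin lens f=52): x=611/66 (≈9.2576) theta=89/264 (≈0.3371)
After 5 (propagate distance d=39): x=5915/264 (≈22.4053) theta=89/264 (≈0.3371)
Rounded to 4 decimal places: x = 22.4053, theta = 0.3371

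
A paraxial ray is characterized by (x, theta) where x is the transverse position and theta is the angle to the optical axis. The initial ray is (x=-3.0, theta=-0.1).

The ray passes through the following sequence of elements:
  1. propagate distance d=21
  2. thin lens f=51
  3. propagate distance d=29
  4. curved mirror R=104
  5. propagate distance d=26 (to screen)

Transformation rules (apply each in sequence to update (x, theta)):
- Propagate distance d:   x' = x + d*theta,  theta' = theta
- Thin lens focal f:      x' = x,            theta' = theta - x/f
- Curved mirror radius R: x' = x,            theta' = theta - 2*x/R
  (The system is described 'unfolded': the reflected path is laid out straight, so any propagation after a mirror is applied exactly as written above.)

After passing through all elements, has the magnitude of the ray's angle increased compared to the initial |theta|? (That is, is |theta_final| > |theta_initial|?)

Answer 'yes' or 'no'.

Answer: no

Derivation:
Initial: x=-3.0000 theta=-0.1000
After 1 (propagate distance d=21): x=-5.1000 theta=-0.1000
After 2 (thin lens f=51): x=-5.1000 theta=0.0000
After 3 (propagate distance d=29): x=-5.1000 theta=0.0000
After 4 (curved mirror R=104): x=-5.1000 theta=51/520 (≈0.0981)
After 5 (propagate distance d=26 (to screen)): x=-2.5500 theta=51/520 (≈0.0981)
|theta_initial|=0.1000 |theta_final|=51/520 (≈0.0981) -> not increased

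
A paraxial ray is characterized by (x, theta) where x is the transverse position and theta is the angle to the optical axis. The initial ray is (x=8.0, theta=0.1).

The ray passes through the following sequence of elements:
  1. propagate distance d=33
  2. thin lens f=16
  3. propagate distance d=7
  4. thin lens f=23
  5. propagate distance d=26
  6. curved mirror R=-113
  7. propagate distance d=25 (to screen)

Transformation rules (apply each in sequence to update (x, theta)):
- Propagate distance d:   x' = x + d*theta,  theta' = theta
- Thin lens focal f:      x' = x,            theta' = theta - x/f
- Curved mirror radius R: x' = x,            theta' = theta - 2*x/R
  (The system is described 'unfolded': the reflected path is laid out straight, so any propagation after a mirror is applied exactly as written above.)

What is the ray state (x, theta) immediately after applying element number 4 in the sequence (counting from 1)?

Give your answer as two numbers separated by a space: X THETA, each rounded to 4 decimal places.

Initial: x=8.0000 theta=0.1000
After 1 (propagate distance d=33): x=11.3000 theta=0.1000
After 2 (thin lens f=16): x=11.3000 theta=-97/160 (≈-0.6063)
After 3 (propagate distance d=7): x=1129/160 (≈7.0563) theta=-97/160 (≈-0.6063)
After 4 (thin lens f=23): x=1129/160 (≈7.0563) theta=-21/23 (≈-0.9130)
Rounded to 4 decimal places: x = 7.0563, theta = -0.9130

Answer: 7.0563 -0.9130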